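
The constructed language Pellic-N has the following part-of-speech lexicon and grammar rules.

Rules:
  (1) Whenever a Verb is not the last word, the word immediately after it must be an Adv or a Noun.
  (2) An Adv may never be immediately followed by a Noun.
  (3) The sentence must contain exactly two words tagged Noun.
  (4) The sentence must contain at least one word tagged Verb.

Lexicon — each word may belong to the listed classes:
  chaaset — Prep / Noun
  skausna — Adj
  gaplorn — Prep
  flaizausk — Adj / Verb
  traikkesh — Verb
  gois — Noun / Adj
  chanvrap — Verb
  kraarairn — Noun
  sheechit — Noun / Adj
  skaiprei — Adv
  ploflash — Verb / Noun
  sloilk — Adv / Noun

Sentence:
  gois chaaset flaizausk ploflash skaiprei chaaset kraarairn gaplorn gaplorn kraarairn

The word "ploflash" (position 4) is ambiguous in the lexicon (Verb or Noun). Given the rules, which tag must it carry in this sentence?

Candidates per position — 1:gois {Noun,Adj}; 2:chaaset {Prep,Noun}; 3:flaizausk {Adj,Verb}; 4:ploflash {Verb,Noun}; 5:skaiprei {Adv}; 6:chaaset {Prep,Noun}; 7:kraarairn {Noun}; 8:gaplorn {Prep}; 9:gaplorn {Prep}; 10:kraarairn {Noun}.
Word 1 cannot be Noun — rule 3 would then fail for every completion. It is Adj.
Word 2 cannot be Noun — rule 3 would then fail for every completion. It is Prep.
Word 4 cannot be Noun — rule 3 would then fail for every completion. It is Verb.
Word 6 cannot be Noun — rule 2 would then fail for every completion. It is Prep.
Word 3 cannot be Verb — rule 1 would then fail for every completion. It is Adj.
The only consistent sequence is: Adj Prep Adj Verb Adv Prep Noun Prep Prep Noun.
Verifying each rule — rule 1 holds; rule 2 holds; rule 3 holds; rule 4 holds.

Verb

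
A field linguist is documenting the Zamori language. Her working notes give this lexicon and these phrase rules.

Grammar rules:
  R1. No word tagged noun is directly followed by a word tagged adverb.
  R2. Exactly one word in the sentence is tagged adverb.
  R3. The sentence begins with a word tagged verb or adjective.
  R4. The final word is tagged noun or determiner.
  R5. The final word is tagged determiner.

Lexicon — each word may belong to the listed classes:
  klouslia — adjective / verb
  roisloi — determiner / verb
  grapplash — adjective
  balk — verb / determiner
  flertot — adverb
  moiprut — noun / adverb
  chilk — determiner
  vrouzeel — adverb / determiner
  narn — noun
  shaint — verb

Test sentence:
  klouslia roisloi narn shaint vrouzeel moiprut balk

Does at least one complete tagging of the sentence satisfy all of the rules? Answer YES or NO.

YES

Candidates per position — 1:klouslia {adjective,verb}; 2:roisloi {determiner,verb}; 3:narn {noun}; 4:shaint {verb}; 5:vrouzeel {adverb,determiner}; 6:moiprut {noun,adverb}; 7:balk {verb,determiner}.
One satisfying assignment: verb verb noun verb adverb noun determiner.
Verifying each rule — rule 1 ✓; rule 2 ✓; rule 3 ✓; rule 4 ✓; rule 5 ✓.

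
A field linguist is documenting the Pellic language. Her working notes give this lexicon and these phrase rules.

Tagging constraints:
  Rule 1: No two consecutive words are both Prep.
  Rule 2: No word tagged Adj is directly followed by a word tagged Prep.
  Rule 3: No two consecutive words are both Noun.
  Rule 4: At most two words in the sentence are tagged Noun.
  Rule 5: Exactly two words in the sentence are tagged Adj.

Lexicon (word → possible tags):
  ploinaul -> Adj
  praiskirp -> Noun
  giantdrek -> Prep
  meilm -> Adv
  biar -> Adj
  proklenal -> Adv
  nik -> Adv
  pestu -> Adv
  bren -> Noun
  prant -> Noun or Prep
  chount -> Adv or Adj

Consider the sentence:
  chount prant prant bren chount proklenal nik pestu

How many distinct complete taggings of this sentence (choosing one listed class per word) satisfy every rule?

1

Candidates per position — 1:chount {Adv,Adj}; 2:prant {Noun,Prep}; 3:prant {Noun,Prep}; 4:bren {Noun}; 5:chount {Adv,Adj}; 6:proklenal {Adv}; 7:nik {Adv}; 8:pestu {Adv}.
There are 16 candidate sequences in total.
The sequences that satisfy every rule: Adj Noun Prep Noun Adj Adv Adv Adv.
Count = 1.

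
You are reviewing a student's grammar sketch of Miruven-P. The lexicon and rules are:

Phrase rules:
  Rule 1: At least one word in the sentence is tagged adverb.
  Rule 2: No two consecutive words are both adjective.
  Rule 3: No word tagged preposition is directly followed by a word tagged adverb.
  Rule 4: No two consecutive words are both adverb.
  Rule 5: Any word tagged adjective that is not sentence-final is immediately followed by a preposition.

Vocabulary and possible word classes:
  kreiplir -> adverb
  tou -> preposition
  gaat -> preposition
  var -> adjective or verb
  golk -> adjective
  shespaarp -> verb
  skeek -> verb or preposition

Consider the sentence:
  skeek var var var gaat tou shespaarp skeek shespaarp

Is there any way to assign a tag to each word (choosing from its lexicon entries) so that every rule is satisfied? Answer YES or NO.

NO

Candidates per position — 1:skeek {verb,preposition}; 2:var {adjective,verb}; 3:var {adjective,verb}; 4:var {adjective,verb}; 5:gaat {preposition}; 6:tou {preposition}; 7:shespaarp {verb}; 8:skeek {verb,preposition}; 9:shespaarp {verb}.
Rule 1 cannot be satisfied by any choice of tags from the lexicon.
So there is no consistent tagging.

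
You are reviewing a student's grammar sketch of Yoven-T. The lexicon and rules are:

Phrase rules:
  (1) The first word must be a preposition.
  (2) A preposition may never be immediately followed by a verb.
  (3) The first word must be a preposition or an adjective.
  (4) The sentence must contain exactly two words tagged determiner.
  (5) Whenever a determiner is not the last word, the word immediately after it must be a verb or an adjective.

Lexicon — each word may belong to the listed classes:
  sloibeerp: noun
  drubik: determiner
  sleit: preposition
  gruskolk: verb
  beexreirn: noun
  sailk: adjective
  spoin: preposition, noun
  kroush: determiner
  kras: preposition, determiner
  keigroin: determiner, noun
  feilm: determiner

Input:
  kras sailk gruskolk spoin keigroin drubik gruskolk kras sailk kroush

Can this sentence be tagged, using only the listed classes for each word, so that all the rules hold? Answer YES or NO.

Candidates per position — 1:kras {preposition,determiner}; 2:sailk {adjective}; 3:gruskolk {verb}; 4:spoin {preposition,noun}; 5:keigroin {determiner,noun}; 6:drubik {determiner}; 7:gruskolk {verb}; 8:kras {preposition,determiner}; 9:sailk {adjective}; 10:kroush {determiner}.
One satisfying assignment: preposition adjective verb noun noun determiner verb preposition adjective determiner.
Checking: rule 1 holds; rule 2 holds; rule 3 holds; rule 4 holds; rule 5 holds.

YES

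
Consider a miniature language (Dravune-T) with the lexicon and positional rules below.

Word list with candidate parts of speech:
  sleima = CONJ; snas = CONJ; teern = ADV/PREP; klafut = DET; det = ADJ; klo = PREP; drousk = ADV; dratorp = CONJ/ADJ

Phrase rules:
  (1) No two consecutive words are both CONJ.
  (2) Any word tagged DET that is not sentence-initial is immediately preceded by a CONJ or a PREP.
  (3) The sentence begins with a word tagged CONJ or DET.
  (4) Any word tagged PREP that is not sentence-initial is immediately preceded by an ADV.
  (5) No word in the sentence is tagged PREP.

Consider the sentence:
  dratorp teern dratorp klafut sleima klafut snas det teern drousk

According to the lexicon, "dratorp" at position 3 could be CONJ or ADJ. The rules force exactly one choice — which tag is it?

CONJ

Candidates per position — 1:dratorp {CONJ,ADJ}; 2:teern {ADV,PREP}; 3:dratorp {CONJ,ADJ}; 4:klafut {DET}; 5:sleima {CONJ}; 6:klafut {DET}; 7:snas {CONJ}; 8:det {ADJ}; 9:teern {ADV,PREP}; 10:drousk {ADV}.
If word 1 were ADJ, no tagging could satisfy rule 3; so word 1 is CONJ.
If word 2 were PREP, no tagging could satisfy rule 4; so word 2 is ADV.
If word 3 were ADJ, no tagging could satisfy rule 2; so word 3 is CONJ.
If word 9 were PREP, no tagging could satisfy rule 4; so word 9 is ADV.
The unique satisfying tagging is: CONJ ADV CONJ DET CONJ DET CONJ ADJ ADV ADV.
Rule-by-rule: rule 1 satisfied; rule 2 satisfied; rule 3 satisfied; rule 4 satisfied; rule 5 satisfied.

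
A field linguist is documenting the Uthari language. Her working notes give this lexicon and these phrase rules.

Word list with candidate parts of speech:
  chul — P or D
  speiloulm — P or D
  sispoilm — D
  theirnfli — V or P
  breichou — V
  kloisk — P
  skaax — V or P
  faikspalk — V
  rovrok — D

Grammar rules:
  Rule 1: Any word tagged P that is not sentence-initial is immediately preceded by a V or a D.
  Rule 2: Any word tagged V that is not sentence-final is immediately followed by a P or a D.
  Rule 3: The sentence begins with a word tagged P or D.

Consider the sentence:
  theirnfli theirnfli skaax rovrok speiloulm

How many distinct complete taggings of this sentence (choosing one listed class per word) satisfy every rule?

Candidates per position — 1:theirnfli {V,P}; 2:theirnfli {V,P}; 3:skaax {V,P}; 4:rovrok {D}; 5:speiloulm {P,D}.
There are 16 candidate sequences in total.
The sequences that satisfy every rule: P V P D P; P V P D D.
Count = 2.

2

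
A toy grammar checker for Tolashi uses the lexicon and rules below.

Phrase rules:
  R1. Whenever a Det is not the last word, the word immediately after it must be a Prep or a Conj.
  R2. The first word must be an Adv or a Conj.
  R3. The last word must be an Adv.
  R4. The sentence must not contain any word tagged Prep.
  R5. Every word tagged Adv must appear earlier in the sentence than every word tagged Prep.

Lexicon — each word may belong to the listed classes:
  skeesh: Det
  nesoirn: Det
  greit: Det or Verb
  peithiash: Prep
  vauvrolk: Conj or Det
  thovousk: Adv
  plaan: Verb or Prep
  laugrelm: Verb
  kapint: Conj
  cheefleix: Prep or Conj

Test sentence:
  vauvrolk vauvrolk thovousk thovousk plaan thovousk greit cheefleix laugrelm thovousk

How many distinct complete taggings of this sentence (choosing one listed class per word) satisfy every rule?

Candidates per position — 1:vauvrolk {Conj,Det}; 2:vauvrolk {Conj,Det}; 3:thovousk {Adv}; 4:thovousk {Adv}; 5:plaan {Verb,Prep}; 6:thovousk {Adv}; 7:greit {Det,Verb}; 8:cheefleix {Prep,Conj}; 9:laugrelm {Verb}; 10:thovousk {Adv}.
There are 32 candidate sequences in total.
The sequences that satisfy every rule: Conj Conj Adv Adv Verb Adv Det Conj Verb Adv; Conj Conj Adv Adv Verb Adv Verb Conj Verb Adv.
Count = 2.

2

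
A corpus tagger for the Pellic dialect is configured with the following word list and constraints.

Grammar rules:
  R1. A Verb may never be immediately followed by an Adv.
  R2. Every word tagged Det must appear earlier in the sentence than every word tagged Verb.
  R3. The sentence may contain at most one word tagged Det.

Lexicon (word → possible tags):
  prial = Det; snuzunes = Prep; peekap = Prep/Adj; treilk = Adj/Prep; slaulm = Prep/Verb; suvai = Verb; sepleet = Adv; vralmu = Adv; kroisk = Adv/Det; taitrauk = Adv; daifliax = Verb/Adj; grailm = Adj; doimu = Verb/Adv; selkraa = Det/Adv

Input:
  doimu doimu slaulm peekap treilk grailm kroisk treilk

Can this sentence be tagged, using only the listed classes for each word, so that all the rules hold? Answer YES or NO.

Candidates per position — 1:doimu {Verb,Adv}; 2:doimu {Verb,Adv}; 3:slaulm {Prep,Verb}; 4:peekap {Prep,Adj}; 5:treilk {Adj,Prep}; 6:grailm {Adj}; 7:kroisk {Adv,Det}; 8:treilk {Adj,Prep}.
One satisfying assignment: Verb Verb Verb Prep Adj Adj Adv Prep.
Check: rule 1 ✓; rule 2 ✓; rule 3 ✓.

YES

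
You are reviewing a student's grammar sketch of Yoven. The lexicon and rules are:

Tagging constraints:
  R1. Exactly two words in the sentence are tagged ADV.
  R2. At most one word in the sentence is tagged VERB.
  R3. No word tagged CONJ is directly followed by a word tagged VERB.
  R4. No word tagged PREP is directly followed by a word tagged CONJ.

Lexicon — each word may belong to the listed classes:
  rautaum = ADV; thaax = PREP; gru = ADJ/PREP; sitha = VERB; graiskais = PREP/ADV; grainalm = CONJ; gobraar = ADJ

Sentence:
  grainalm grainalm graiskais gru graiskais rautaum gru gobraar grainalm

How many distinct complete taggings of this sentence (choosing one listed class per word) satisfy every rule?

8

Candidates per position — 1:grainalm {CONJ}; 2:grainalm {CONJ}; 3:graiskais {PREP,ADV}; 4:gru {ADJ,PREP}; 5:graiskais {PREP,ADV}; 6:rautaum {ADV}; 7:gru {ADJ,PREP}; 8:gobraar {ADJ}; 9:grainalm {CONJ}.
There are 16 candidate sequences in total.
Checking each against the rules leaves 8 sequences.
Count = 8.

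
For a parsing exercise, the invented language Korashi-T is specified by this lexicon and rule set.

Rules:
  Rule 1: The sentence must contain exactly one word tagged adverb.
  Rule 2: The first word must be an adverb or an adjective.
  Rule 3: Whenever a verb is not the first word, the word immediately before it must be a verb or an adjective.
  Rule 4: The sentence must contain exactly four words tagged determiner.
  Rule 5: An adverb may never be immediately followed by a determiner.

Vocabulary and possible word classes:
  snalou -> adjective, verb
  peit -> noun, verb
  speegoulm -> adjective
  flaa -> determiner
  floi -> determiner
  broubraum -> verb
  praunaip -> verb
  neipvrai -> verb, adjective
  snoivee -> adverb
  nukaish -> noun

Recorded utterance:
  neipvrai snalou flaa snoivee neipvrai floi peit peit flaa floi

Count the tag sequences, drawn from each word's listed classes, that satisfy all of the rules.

2

Candidates per position — 1:neipvrai {verb,adjective}; 2:snalou {adjective,verb}; 3:flaa {determiner}; 4:snoivee {adverb}; 5:neipvrai {verb,adjective}; 6:floi {determiner}; 7:peit {noun,verb}; 8:peit {noun,verb}; 9:flaa {determiner}; 10:floi {determiner}.
There are 32 candidate sequences in total.
The sequences that satisfy every rule: adjective adjective determiner adverb adjective determiner noun noun determiner determiner; adjective verb determiner adverb adjective determiner noun noun determiner determiner.
Count = 2.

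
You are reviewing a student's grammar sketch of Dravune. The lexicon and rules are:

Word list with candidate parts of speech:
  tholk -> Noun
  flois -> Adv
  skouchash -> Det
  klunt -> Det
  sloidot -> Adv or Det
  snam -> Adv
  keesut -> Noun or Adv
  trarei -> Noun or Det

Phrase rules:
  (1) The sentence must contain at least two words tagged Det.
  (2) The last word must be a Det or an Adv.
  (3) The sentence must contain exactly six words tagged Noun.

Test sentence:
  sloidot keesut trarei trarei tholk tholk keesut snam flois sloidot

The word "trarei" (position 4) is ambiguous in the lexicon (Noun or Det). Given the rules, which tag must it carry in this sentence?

Noun

Candidates per position — 1:sloidot {Adv,Det}; 2:keesut {Noun,Adv}; 3:trarei {Noun,Det}; 4:trarei {Noun,Det}; 5:tholk {Noun}; 6:tholk {Noun}; 7:keesut {Noun,Adv}; 8:snam {Adv}; 9:flois {Adv}; 10:sloidot {Adv,Det}.
If word 2 were Adv, no tagging could satisfy rule 3; so word 2 is Noun.
If word 3 were Det, no tagging could satisfy rule 3; so word 3 is Noun.
If word 4 were Det, no tagging could satisfy rule 3; so word 4 is Noun.
If word 7 were Adv, no tagging could satisfy rule 3; so word 7 is Noun.
If word 10 were Adv, no tagging could satisfy rule 1; so word 10 is Det.
If word 1 were Adv, no tagging could satisfy rule 1; so word 1 is Det.
The only consistent sequence is: Det Noun Noun Noun Noun Noun Noun Adv Adv Det.
Rule-by-rule: rule 1 ok; rule 2 ok; rule 3 ok.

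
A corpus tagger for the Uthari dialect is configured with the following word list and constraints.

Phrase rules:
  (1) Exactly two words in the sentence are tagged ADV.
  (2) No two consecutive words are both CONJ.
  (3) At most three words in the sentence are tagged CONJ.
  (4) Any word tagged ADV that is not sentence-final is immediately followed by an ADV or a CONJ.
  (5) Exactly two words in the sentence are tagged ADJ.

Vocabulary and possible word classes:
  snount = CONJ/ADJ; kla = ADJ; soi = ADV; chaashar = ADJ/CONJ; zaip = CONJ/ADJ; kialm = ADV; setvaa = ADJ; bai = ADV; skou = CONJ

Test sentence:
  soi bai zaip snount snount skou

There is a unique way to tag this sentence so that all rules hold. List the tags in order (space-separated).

ADV ADV CONJ ADJ ADJ CONJ

Candidates per position — 1:soi {ADV}; 2:bai {ADV}; 3:zaip {CONJ,ADJ}; 4:snount {CONJ,ADJ}; 5:snount {CONJ,ADJ}; 6:skou {CONJ}.
Word 3 cannot be ADJ — rule 4 would then fail for every completion. It is CONJ.
Word 4 cannot be CONJ — rule 2 would then fail for every completion. It is ADJ.
Word 5 cannot be CONJ — rule 2 would then fail for every completion. It is ADJ.
So the tagging must be: ADV ADV CONJ ADJ ADJ CONJ.
Check: rule 1 satisfied; rule 2 satisfied; rule 3 satisfied; rule 4 satisfied; rule 5 satisfied.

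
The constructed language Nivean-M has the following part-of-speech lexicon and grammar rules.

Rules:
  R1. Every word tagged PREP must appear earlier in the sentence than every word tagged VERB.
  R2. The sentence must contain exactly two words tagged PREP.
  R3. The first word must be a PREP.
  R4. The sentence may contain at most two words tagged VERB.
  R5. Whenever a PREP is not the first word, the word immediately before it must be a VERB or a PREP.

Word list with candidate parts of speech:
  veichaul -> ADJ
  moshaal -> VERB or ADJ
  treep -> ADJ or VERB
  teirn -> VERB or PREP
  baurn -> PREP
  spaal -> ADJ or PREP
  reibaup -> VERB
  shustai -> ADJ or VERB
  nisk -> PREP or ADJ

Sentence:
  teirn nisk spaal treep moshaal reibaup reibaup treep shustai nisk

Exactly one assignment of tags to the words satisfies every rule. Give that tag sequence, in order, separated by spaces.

PREP PREP ADJ ADJ ADJ VERB VERB ADJ ADJ ADJ

Candidates per position — 1:teirn {VERB,PREP}; 2:nisk {PREP,ADJ}; 3:spaal {ADJ,PREP}; 4:treep {ADJ,VERB}; 5:moshaal {VERB,ADJ}; 6:reibaup {VERB}; 7:reibaup {VERB}; 8:treep {ADJ,VERB}; 9:shustai {ADJ,VERB}; 10:nisk {PREP,ADJ}.
Position 1: tagging it VERB would leave rule 3 unsatisfiable, so it must be PREP.
Position 4: tagging it VERB would leave rule 4 unsatisfiable, so it must be ADJ.
Position 5: tagging it VERB would leave rule 4 unsatisfiable, so it must be ADJ.
Position 8: tagging it VERB would leave rule 4 unsatisfiable, so it must be ADJ.
Position 9: tagging it VERB would leave rule 4 unsatisfiable, so it must be ADJ.
Position 10: tagging it PREP would leave rule 1 unsatisfiable, so it must be ADJ.
The remaining ambiguous positions (2, 3) are resolved jointly — only one combination satisfies every rule.
The unique satisfying tagging is: PREP PREP ADJ ADJ ADJ VERB VERB ADJ ADJ ADJ.
Verifying each rule — rule 1 holds; rule 2 holds; rule 3 holds; rule 4 holds; rule 5 holds.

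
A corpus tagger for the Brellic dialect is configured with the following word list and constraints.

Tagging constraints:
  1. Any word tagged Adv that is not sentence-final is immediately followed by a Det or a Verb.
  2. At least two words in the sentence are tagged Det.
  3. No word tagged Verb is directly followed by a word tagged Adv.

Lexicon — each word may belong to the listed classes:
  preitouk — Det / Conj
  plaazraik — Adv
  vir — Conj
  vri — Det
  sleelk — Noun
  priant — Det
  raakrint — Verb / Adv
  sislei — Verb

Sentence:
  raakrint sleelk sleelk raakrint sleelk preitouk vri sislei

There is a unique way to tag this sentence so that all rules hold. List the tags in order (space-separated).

Candidates per position — 1:raakrint {Verb,Adv}; 2:sleelk {Noun}; 3:sleelk {Noun}; 4:raakrint {Verb,Adv}; 5:sleelk {Noun}; 6:preitouk {Det,Conj}; 7:vri {Det}; 8:sislei {Verb}.
Position 1: Adv is ruled out by rule 1; that leaves Verb.
Position 4: Adv is ruled out by rule 1; that leaves Verb.
Position 6: Conj is ruled out by rule 2; that leaves Det.
The only consistent sequence is: Verb Noun Noun Verb Noun Det Det Verb.
Check: rule 1 ✓; rule 2 ✓; rule 3 ✓.

Verb Noun Noun Verb Noun Det Det Verb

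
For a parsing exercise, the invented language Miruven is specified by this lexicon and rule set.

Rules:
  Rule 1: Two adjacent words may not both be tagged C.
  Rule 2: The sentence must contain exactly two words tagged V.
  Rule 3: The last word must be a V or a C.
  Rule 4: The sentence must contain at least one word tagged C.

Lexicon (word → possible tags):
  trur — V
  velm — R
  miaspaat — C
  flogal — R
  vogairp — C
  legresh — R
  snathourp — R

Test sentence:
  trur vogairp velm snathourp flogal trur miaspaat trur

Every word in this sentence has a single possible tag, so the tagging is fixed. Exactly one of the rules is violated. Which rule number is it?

Fixed tagging: V C R R R V C V.
Rule check: R1 holds, R2 violated, R3 holds, R4 holds.
Only rule 2 fails.

2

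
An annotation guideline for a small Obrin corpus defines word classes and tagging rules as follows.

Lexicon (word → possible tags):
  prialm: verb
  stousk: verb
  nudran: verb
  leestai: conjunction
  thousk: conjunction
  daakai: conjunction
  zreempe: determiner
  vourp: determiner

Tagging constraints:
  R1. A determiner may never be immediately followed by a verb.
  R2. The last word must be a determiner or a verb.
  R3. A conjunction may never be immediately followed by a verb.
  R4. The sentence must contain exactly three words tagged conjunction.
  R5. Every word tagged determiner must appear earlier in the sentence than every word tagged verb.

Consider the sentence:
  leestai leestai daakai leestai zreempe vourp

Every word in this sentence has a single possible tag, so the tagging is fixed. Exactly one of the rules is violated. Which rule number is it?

Fixed tagging: conjunction conjunction conjunction conjunction determiner determiner.
Applying the rules: R1 holds, R2 holds, R3 holds, R4 violated, R5 holds.
Only rule 4 fails.

4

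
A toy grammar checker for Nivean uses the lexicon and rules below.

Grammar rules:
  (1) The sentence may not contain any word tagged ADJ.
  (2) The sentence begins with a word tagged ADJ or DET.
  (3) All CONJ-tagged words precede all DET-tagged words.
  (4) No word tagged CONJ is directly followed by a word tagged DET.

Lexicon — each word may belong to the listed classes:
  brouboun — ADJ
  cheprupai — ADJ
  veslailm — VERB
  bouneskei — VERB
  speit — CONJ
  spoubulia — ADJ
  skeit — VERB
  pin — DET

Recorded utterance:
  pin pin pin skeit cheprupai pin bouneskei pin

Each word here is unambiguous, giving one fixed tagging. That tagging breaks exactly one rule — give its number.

Fixed tagging: DET DET DET VERB ADJ DET VERB DET.
Applying the rules: R1 fail, R2 pass, R3 pass, R4 pass.
Only rule 1 fails.

1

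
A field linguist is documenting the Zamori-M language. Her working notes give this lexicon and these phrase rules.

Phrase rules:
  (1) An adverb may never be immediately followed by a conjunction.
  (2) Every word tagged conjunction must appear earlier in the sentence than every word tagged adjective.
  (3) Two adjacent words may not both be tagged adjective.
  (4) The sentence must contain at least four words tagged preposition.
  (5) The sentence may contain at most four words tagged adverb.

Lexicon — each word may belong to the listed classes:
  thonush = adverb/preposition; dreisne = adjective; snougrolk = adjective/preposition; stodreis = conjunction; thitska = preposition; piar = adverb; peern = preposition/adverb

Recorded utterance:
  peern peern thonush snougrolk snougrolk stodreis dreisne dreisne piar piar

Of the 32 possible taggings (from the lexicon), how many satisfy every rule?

Candidates per position — 1:peern {preposition,adverb}; 2:peern {preposition,adverb}; 3:thonush {adverb,preposition}; 4:snougrolk {adjective,preposition}; 5:snougrolk {adjective,preposition}; 6:stodreis {conjunction}; 7:dreisne {adjective}; 8:dreisne {adjective}; 9:piar {adverb}; 10:piar {adverb}.
There are 32 candidate sequences in total.
Rule 3 cannot be satisfied by any choice of tags from the lexicon.
So there is no consistent tagging.
Count = 0.

0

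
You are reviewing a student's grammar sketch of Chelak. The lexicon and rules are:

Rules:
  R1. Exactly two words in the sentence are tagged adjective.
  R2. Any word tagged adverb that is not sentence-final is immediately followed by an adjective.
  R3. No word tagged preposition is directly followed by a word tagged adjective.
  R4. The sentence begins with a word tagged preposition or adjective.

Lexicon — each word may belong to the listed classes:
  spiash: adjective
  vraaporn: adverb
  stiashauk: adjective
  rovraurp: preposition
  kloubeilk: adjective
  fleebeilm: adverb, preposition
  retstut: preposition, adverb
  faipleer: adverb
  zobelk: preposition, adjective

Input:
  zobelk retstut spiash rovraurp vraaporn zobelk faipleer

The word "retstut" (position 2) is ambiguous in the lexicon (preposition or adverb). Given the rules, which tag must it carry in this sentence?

adverb

Candidates per position — 1:zobelk {preposition,adjective}; 2:retstut {preposition,adverb}; 3:spiash {adjective}; 4:rovraurp {preposition}; 5:vraaporn {adverb}; 6:zobelk {preposition,adjective}; 7:faipleer {adverb}.
At position 2, choosing preposition makes rule 3 impossible to satisfy; hence adverb.
At position 6, choosing preposition makes rule 2 impossible to satisfy; hence adjective.
At position 1, choosing adjective makes rule 1 impossible to satisfy; hence preposition.
The only consistent sequence is: preposition adverb adjective preposition adverb adjective adverb.
Verifying each rule — rule 1 holds; rule 2 holds; rule 3 holds; rule 4 holds.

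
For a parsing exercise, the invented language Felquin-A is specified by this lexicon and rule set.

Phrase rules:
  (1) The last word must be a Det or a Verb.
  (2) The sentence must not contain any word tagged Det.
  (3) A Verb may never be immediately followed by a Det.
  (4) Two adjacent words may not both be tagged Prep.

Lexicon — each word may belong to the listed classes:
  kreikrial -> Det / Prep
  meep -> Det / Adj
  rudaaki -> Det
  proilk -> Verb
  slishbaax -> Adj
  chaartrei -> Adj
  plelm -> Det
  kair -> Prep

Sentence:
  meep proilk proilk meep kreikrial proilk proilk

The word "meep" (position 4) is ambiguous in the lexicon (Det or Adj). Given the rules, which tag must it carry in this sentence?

Candidates per position — 1:meep {Det,Adj}; 2:proilk {Verb}; 3:proilk {Verb}; 4:meep {Det,Adj}; 5:kreikrial {Det,Prep}; 6:proilk {Verb}; 7:proilk {Verb}.
Word 1 cannot be Det — rule 2 would then fail for every completion. It is Adj.
Word 4 cannot be Det — rule 2 would then fail for every completion. It is Adj.
Word 5 cannot be Det — rule 2 would then fail for every completion. It is Prep.
The only consistent sequence is: Adj Verb Verb Adj Prep Verb Verb.
Verifying each rule — rule 1 holds; rule 2 holds; rule 3 holds; rule 4 holds.

Adj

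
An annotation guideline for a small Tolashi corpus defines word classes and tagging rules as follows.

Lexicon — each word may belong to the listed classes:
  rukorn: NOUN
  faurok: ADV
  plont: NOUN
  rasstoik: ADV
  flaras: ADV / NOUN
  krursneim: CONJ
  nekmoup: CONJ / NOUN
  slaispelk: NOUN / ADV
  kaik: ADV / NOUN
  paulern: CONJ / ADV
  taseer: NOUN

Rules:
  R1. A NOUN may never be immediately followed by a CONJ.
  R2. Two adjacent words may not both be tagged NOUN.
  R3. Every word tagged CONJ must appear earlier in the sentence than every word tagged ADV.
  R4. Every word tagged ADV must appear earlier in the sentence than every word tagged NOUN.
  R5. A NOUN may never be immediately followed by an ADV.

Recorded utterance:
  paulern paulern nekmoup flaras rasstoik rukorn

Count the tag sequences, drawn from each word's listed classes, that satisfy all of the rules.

1

Candidates per position — 1:paulern {CONJ,ADV}; 2:paulern {CONJ,ADV}; 3:nekmoup {CONJ,NOUN}; 4:flaras {ADV,NOUN}; 5:rasstoik {ADV}; 6:rukorn {NOUN}.
There are 16 candidate sequences in total.
The sequences that satisfy every rule: CONJ CONJ CONJ ADV ADV NOUN.
Count = 1.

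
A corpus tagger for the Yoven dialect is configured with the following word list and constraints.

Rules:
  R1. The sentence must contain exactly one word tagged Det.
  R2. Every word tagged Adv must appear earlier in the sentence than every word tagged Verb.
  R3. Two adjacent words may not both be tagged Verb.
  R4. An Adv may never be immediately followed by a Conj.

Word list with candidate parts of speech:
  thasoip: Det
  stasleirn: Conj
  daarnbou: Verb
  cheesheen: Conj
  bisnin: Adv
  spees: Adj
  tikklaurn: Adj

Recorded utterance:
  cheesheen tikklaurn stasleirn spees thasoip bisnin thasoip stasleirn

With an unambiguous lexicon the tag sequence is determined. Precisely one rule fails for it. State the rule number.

1

Fixed tagging: Conj Adj Conj Adj Det Adv Det Conj.
Checking each rule: R1 fail, R2 pass, R3 pass, R4 pass.
Only rule 1 fails.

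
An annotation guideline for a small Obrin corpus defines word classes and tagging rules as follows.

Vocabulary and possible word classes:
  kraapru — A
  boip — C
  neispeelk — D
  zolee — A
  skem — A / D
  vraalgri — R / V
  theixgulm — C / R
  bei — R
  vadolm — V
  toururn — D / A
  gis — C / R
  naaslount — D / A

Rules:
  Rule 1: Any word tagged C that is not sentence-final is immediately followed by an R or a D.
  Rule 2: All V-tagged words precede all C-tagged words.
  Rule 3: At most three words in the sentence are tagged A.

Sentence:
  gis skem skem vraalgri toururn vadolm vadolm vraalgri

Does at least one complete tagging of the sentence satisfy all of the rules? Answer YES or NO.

YES

Candidates per position — 1:gis {C,R}; 2:skem {A,D}; 3:skem {A,D}; 4:vraalgri {R,V}; 5:toururn {D,A}; 6:vadolm {V}; 7:vadolm {V}; 8:vraalgri {R,V}.
One satisfying assignment: R A D V D V V V.
Check: rule 1 holds; rule 2 holds; rule 3 holds.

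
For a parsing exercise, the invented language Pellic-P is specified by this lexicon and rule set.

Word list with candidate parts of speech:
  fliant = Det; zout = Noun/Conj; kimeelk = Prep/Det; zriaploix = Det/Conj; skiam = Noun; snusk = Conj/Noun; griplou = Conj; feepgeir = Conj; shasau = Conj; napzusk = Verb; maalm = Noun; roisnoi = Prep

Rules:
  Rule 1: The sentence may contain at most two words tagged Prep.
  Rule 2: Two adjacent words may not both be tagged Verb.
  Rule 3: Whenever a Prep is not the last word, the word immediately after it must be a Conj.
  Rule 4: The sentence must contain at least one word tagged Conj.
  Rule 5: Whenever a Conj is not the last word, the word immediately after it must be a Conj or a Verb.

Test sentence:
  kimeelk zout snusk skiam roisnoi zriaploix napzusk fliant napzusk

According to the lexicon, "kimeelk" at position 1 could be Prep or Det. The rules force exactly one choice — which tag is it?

Det

Candidates per position — 1:kimeelk {Prep,Det}; 2:zout {Noun,Conj}; 3:snusk {Conj,Noun}; 4:skiam {Noun}; 5:roisnoi {Prep}; 6:zriaploix {Det,Conj}; 7:napzusk {Verb}; 8:fliant {Det}; 9:napzusk {Verb}.
Word 2 cannot be Conj — rule 5 would then fail for every completion. It is Noun.
Word 3 cannot be Conj — rule 5 would then fail for every completion. It is Noun.
Word 6 cannot be Det — rule 3 would then fail for every completion. It is Conj.
Word 1 cannot be Prep — rule 3 would then fail for every completion. It is Det.
The unique satisfying tagging is: Det Noun Noun Noun Prep Conj Verb Det Verb.
Check: rule 1 satisfied; rule 2 satisfied; rule 3 satisfied; rule 4 satisfied; rule 5 satisfied.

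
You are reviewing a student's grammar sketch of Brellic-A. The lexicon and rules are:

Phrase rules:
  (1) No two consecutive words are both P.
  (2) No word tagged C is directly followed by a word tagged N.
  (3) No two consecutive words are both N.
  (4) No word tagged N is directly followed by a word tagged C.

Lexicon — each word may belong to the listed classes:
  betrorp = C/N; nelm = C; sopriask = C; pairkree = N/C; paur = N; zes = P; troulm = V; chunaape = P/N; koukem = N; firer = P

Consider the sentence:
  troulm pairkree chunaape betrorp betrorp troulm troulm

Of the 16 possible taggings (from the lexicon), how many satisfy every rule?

Candidates per position — 1:troulm {V}; 2:pairkree {N,C}; 3:chunaape {P,N}; 4:betrorp {C,N}; 5:betrorp {C,N}; 6:troulm {V}; 7:troulm {V}.
There are 16 candidate sequences in total.
The sequences that satisfy every rule: V N P C C V V; V C P C C V V.
Count = 2.

2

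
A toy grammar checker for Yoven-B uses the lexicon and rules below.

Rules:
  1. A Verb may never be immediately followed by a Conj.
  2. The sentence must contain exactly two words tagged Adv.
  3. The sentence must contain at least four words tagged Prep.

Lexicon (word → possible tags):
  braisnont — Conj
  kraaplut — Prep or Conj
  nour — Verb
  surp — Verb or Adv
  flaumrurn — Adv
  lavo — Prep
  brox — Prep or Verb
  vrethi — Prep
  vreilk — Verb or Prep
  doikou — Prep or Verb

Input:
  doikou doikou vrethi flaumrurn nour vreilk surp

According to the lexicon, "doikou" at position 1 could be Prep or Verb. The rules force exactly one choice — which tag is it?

Prep

Candidates per position — 1:doikou {Prep,Verb}; 2:doikou {Prep,Verb}; 3:vrethi {Prep}; 4:flaumrurn {Adv}; 5:nour {Verb}; 6:vreilk {Verb,Prep}; 7:surp {Verb,Adv}.
Position 1: tagging it Verb would leave rule 3 unsatisfiable, so it must be Prep.
Position 2: tagging it Verb would leave rule 3 unsatisfiable, so it must be Prep.
Position 6: tagging it Verb would leave rule 3 unsatisfiable, so it must be Prep.
Position 7: tagging it Verb would leave rule 2 unsatisfiable, so it must be Adv.
The only consistent sequence is: Prep Prep Prep Adv Verb Prep Adv.
Checking: rule 1 ok; rule 2 ok; rule 3 ok.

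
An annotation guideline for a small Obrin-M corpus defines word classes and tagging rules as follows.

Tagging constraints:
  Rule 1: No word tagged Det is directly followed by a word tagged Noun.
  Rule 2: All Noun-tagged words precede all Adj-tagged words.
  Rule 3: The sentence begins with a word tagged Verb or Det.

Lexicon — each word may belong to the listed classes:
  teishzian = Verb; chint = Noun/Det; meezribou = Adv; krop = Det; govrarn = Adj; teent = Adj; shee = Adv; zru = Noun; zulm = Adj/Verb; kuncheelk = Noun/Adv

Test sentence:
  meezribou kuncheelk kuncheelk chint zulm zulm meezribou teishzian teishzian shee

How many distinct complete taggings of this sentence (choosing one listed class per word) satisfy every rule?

0

Candidates per position — 1:meezribou {Adv}; 2:kuncheelk {Noun,Adv}; 3:kuncheelk {Noun,Adv}; 4:chint {Noun,Det}; 5:zulm {Adj,Verb}; 6:zulm {Adj,Verb}; 7:meezribou {Adv}; 8:teishzian {Verb}; 9:teishzian {Verb}; 10:shee {Adv}.
There are 32 candidate sequences in total.
Rule 3 cannot be satisfied by any choice of tags from the lexicon.
So there is no consistent tagging.
Count = 0.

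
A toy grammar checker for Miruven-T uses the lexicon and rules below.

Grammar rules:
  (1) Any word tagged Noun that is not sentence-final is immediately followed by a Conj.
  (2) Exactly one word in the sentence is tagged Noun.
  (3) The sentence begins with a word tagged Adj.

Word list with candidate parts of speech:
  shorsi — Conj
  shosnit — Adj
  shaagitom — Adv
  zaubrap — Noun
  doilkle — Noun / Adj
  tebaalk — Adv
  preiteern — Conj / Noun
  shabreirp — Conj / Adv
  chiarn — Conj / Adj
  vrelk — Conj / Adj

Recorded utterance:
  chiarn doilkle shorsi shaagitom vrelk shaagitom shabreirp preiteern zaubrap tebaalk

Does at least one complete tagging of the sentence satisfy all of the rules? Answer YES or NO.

Candidates per position — 1:chiarn {Conj,Adj}; 2:doilkle {Noun,Adj}; 3:shorsi {Conj}; 4:shaagitom {Adv}; 5:vrelk {Conj,Adj}; 6:shaagitom {Adv}; 7:shabreirp {Conj,Adv}; 8:preiteern {Conj,Noun}; 9:zaubrap {Noun}; 10:tebaalk {Adv}.
Rule 1 cannot be satisfied by any choice of tags from the lexicon.
So there is no consistent tagging.

NO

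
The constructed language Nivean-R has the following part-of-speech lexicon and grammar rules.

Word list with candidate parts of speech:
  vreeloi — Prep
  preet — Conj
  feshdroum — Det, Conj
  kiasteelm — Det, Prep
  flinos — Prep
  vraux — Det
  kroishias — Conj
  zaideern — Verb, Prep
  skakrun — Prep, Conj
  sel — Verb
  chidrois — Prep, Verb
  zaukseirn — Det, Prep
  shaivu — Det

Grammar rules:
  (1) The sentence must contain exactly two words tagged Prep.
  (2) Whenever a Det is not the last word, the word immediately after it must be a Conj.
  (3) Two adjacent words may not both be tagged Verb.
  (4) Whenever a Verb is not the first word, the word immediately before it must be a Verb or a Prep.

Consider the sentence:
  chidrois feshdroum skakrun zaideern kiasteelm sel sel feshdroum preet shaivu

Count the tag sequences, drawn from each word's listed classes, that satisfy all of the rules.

0

Candidates per position — 1:chidrois {Prep,Verb}; 2:feshdroum {Det,Conj}; 3:skakrun {Prep,Conj}; 4:zaideern {Verb,Prep}; 5:kiasteelm {Det,Prep}; 6:sel {Verb}; 7:sel {Verb}; 8:feshdroum {Det,Conj}; 9:preet {Conj}; 10:shaivu {Det}.
There are 64 candidate sequences in total.
Rule 3 cannot be satisfied by any choice of tags from the lexicon.
So there is no consistent tagging.
Count = 0.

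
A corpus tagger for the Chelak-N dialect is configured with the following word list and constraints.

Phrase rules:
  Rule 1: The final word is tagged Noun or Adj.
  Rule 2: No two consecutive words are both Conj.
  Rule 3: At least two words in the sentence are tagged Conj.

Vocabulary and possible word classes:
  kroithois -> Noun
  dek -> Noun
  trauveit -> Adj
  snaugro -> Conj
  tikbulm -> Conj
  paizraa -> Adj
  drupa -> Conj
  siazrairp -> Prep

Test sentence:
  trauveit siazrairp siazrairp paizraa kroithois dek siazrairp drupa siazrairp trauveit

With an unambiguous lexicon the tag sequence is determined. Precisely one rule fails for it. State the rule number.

Fixed tagging: Adj Prep Prep Adj Noun Noun Prep Conj Prep Adj.
Applying the rules: R1 ✓, R2 ✓, R3 ✗.
Only rule 3 fails.

3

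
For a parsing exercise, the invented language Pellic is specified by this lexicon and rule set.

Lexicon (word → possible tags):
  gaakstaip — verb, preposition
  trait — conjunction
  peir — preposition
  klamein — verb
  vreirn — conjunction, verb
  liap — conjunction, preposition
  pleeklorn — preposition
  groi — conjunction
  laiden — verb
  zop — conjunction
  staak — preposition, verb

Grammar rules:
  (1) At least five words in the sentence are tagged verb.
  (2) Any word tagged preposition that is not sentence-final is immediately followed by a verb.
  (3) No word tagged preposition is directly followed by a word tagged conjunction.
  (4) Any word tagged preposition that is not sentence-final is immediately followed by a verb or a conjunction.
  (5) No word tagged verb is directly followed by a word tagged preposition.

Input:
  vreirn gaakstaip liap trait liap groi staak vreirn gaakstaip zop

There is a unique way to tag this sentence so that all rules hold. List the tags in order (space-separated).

verb verb conjunction conjunction conjunction conjunction verb verb verb conjunction

Candidates per position — 1:vreirn {conjunction,verb}; 2:gaakstaip {verb,preposition}; 3:liap {conjunction,preposition}; 4:trait {conjunction}; 5:liap {conjunction,preposition}; 6:groi {conjunction}; 7:staak {preposition,verb}; 8:vreirn {conjunction,verb}; 9:gaakstaip {verb,preposition}; 10:zop {conjunction}.
At position 1, choosing conjunction makes rule 1 impossible to satisfy; hence verb.
At position 2, choosing preposition makes rule 1 impossible to satisfy; hence verb.
At position 3, choosing preposition makes rule 2 impossible to satisfy; hence conjunction.
At position 5, choosing preposition makes rule 2 impossible to satisfy; hence conjunction.
At position 7, choosing preposition makes rule 1 impossible to satisfy; hence verb.
At position 8, choosing conjunction makes rule 1 impossible to satisfy; hence verb.
At position 9, choosing preposition makes rule 1 impossible to satisfy; hence verb.
That leaves exactly one tagging: verb verb conjunction conjunction conjunction conjunction verb verb verb conjunction.
Checking: rule 1 ok; rule 2 ok; rule 3 ok; rule 4 ok; rule 5 ok.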